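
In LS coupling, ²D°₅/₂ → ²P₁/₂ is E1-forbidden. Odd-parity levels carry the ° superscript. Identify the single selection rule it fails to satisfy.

the ΔJ = 0, ±1 rule

Parity must change: odd → even — ok.
ΔS = 0: S: 1/2 → 1/2 — ok.
ΔL = 0, ±1 (not L=0↔0): L: 2 → 1, ΔL = -1 — ok.
ΔJ = 0, ±1 (not J=0↔0): J: 5/2 → 1/2, ΔJ = -2 — fails.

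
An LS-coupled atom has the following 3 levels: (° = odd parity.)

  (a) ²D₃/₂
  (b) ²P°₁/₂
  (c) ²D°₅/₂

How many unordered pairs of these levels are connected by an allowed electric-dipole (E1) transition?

(a)–(b): allowed.
(a)–(c): allowed.
(b)–(c): forbidden (parity, ΔJ).
Allowed pairs: 2 of 3.

2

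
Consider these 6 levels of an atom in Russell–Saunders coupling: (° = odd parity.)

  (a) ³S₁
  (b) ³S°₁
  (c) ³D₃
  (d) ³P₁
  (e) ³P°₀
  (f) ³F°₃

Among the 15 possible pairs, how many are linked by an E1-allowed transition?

4

(a)–(b): forbidden (ΔL).
(a)–(c): forbidden (parity, ΔL, ΔJ).
(a)–(d): forbidden (parity).
(a)–(e): allowed.
(a)–(f): forbidden (ΔL, ΔJ).
(b)–(c): forbidden (ΔL, ΔJ).
(b)–(d): allowed.
(b)–(e): forbidden (parity).
(b)–(f): forbidden (parity, ΔL, ΔJ).
(c)–(d): forbidden (parity, ΔJ).
(c)–(e): forbidden (ΔJ).
(c)–(f): allowed.
(d)–(e): allowed.
(d)–(f): forbidden (ΔL, ΔJ).
(e)–(f): forbidden (parity, ΔL, ΔJ).
Allowed pairs: 4 of 15.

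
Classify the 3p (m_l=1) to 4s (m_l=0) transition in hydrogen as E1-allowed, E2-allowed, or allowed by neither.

E1

Δl = 0 − 1 = -1; l_i + l_f = 1.
Δm_l = -1.
E1 (Δl = ±1, |Δm_l| ≤ 1): satisfied.
E2 (Δl = 0,±2, l_i+l_f ≥ 2, |Δm_l| ≤ 2): not satisfied.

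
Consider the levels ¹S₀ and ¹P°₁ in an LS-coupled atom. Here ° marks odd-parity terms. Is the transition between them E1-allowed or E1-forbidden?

allowed

Reading off the term symbols: S 0→0, L 0→1, J 0→1, parity even→odd.
Parity must change: even → odd — satisfied.
ΔS = 0: S: 0 → 0 — satisfied.
ΔL = 0, ±1 (not L=0↔0): L: 0 → 1, ΔL = +1 — satisfied.
ΔJ = 0, ±1 (not J=0↔0): J: 0 → 1, ΔJ = +1 — satisfied.
All four E1 rules are satisfied.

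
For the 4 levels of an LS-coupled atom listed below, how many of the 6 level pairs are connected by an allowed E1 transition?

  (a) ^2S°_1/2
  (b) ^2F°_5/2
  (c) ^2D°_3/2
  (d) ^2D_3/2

(a)–(b): forbidden (parity, ΔL, ΔJ).
(a)–(c): forbidden (parity, ΔL).
(a)–(d): forbidden (ΔL).
(b)–(c): forbidden (parity).
(b)–(d): allowed.
(c)–(d): allowed.
Allowed pairs: 2 of 6.

2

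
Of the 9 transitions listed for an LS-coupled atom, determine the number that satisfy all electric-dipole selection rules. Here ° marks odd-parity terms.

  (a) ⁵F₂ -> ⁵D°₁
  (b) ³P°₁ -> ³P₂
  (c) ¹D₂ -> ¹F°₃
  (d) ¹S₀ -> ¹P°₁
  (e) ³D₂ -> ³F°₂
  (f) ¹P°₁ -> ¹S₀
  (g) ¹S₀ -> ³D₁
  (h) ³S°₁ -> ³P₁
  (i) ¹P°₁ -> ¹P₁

8

(a) allowed
(b) allowed
(c) allowed
(d) allowed
(e) allowed
(f) allowed
(g) forbidden (parity, ΔS, ΔL fail)
(h) allowed
(i) allowed
Total allowed: 8 of 9.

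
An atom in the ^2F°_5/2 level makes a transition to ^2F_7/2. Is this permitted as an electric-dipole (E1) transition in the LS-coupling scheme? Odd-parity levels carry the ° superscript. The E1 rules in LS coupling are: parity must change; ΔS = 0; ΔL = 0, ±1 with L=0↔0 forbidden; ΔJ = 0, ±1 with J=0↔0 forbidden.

allowed

Parity must change: odd → even — ✓.
ΔS = 0: S: 1/2 → 1/2 — ✓.
ΔL = 0, ±1 (not L=0↔0): L: 3 → 3, ΔL = +0 — ✓.
ΔJ = 0, ±1 (not J=0↔0): J: 5/2 → 7/2, ΔJ = +1 — ✓.
All four E1 rules are satisfied.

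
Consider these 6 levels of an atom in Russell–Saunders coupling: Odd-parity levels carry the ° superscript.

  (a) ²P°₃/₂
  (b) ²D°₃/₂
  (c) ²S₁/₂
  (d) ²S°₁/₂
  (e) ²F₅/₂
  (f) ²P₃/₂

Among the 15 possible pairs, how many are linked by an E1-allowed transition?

(a)–(b): forbidden (parity).
(a)–(c): allowed.
(a)–(d): forbidden (parity).
(a)–(e): forbidden (ΔL).
(a)–(f): allowed.
(b)–(c): forbidden (ΔL).
(b)–(d): forbidden (parity, ΔL).
(b)–(e): allowed.
(b)–(f): allowed.
(c)–(d): forbidden (ΔL).
(c)–(e): forbidden (parity, ΔL, ΔJ).
(c)–(f): forbidden (parity).
(d)–(e): forbidden (ΔL, ΔJ).
(d)–(f): allowed.
(e)–(f): forbidden (parity, ΔL).
Allowed pairs: 5 of 15.

5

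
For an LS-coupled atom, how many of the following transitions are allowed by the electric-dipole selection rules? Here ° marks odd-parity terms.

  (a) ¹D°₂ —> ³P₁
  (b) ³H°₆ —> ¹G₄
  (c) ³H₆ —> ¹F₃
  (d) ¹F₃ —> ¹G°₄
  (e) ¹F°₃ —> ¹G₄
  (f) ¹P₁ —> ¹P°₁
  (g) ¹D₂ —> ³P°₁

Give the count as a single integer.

(a) forbidden (ΔS fails)
(b) forbidden (ΔS, ΔJ fail)
(c) forbidden (parity, ΔS, ΔL, ΔJ fail)
(d) allowed
(e) allowed
(f) allowed
(g) forbidden (ΔS fails)
Total allowed: 3 of 7.

3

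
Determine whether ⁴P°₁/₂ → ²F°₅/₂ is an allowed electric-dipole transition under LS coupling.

forbidden

ΔJ = 0, ±1 (not J=0↔0): J: 1/2 → 5/2, ΔJ = +2 — fails.
ΔS = 0: S: 3/2 → 1/2 — fails.
Parity must change: odd → odd — fails.
ΔL = 0, ±1 (not L=0↔0): L: 1 → 3, ΔL = +2 — fails.
Rule(s) violated: parity, ΔS, ΔL, ΔJ.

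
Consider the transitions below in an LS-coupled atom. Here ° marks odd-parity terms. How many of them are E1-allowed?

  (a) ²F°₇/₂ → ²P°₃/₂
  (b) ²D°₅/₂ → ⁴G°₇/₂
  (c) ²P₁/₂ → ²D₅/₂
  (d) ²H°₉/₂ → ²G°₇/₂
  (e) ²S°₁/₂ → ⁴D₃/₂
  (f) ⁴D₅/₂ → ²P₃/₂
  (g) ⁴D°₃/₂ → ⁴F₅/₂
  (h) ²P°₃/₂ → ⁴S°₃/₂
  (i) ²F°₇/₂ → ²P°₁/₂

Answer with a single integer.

1

(a) forbidden (parity, ΔL, ΔJ fail)
(b) forbidden (parity, ΔS, ΔL fail)
(c) forbidden (parity, ΔJ fail)
(d) forbidden (parity fails)
(e) forbidden (ΔS, ΔL fail)
(f) forbidden (parity, ΔS fail)
(g) allowed
(h) forbidden (parity, ΔS fail)
(i) forbidden (parity, ΔL, ΔJ fail)
Total allowed: 1 of 9.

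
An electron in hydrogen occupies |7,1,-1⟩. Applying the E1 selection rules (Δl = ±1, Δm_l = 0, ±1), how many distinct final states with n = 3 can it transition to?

4

E1 requires Δl = ±1, so l_f ∈ {0, 2}; with 0 ≤ l_f ≤ n_f−1 = 2, the allowed l_f values are {0, 2}.
For l_f = 0: m_f ∈ {m_i−1, m_i, m_i+1} ∩ [−0, 0] = {0} → 1 state.
For l_f = 2: m_f ∈ {m_i−1, m_i, m_i+1} ∩ [−2, 2] = {-2, -1, 0} → 3 states.
Total: 4.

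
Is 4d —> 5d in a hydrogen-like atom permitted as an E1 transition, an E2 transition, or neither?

Δl = 2 − 2 = +0; l_i + l_f = 4.
E1 (Δl = ±1): not satisfied.
E2 (Δl = 0,±2, l_i+l_f ≥ 2): satisfied.

E2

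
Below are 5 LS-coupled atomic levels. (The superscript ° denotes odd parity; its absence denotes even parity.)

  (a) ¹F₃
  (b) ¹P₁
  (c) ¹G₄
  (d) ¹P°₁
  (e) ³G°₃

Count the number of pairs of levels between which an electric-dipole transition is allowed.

1

(a)–(b): forbidden (parity, ΔL, ΔJ).
(a)–(c): forbidden (parity).
(a)–(d): forbidden (ΔL, ΔJ).
(a)–(e): forbidden (ΔS).
(b)–(c): forbidden (parity, ΔL, ΔJ).
(b)–(d): allowed.
(b)–(e): forbidden (ΔS, ΔL, ΔJ).
(c)–(d): forbidden (ΔL, ΔJ).
(c)–(e): forbidden (ΔS).
(d)–(e): forbidden (parity, ΔS, ΔL, ΔJ).
Allowed pairs: 1 of 10.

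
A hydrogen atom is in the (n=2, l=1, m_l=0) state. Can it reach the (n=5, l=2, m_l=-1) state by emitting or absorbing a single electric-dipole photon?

allowed

Initial l = 1, final l = 2, so Δl = +1. E1 requires Δl = ±1: ok.
m_l: 0 → -1 (Δm_l = -1). |Δm_l| ≤ 1 ok.
All E1 selection rules are satisfied.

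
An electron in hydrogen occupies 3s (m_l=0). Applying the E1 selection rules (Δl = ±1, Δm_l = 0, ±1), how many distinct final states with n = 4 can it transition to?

E1 requires Δl = ±1, so l_f ∈ {-1, 1}; with 0 ≤ l_f ≤ n_f−1 = 3, the allowed l_f values are {1}.
For l_f = 1: m_f ∈ {m_i−1, m_i, m_i+1} ∩ [−1, 1] = {-1, 0, 1} → 3 states.
Total: 3.

3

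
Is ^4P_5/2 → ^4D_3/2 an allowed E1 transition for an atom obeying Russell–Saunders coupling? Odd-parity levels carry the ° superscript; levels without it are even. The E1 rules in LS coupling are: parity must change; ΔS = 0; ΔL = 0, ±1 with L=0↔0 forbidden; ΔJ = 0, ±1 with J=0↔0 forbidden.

Initial level: S=3/2, L=1, J=5/2, parity even. Final level: S=3/2, L=2, J=3/2, parity even.
Parity must change: even → even — fails.
ΔS = 0: S: 3/2 → 3/2 — passes.
ΔL = 0, ±1 (not L=0↔0): L: 1 → 2, ΔL = +1 — passes.
ΔJ = 0, ±1 (not J=0↔0): J: 5/2 → 3/2, ΔJ = -1 — passes.
Rule(s) violated: parity.

forbidden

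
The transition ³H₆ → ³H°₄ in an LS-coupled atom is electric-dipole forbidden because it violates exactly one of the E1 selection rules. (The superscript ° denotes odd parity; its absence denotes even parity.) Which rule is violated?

the ΔJ = 0, ±1 rule

ΔL = 0, ±1 (not L=0↔0): L: 5 → 5, ΔL = +0 — passes.
ΔJ = 0, ±1 (not J=0↔0): J: 6 → 4, ΔJ = -2 — fails.
Parity must change: even → odd — passes.
ΔS = 0: S: 1 → 1 — passes.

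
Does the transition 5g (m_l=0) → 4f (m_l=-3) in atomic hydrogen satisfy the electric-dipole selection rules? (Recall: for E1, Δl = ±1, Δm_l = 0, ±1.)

l: 4 → 3 (Δl = -1). Δl = ±1 ✓.
m_l: 0 → -3 (Δm_l = -3). |Δm_l| ≤ 1 ✗.
The transition is electric-dipole forbidden.

forbidden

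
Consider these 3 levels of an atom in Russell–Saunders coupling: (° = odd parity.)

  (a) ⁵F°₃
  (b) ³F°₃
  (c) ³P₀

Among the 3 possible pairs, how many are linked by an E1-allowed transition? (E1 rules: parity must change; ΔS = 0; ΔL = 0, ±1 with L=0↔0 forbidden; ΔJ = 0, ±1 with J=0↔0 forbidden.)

(a)–(b): forbidden (parity, ΔS).
(a)–(c): forbidden (ΔS, ΔL, ΔJ).
(b)–(c): forbidden (ΔL, ΔJ).
Allowed pairs: 0 of 3.

0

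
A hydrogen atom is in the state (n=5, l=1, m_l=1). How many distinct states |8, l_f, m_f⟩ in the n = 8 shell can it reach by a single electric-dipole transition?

4

E1 requires Δl = ±1, so l_f ∈ {0, 2}; with 0 ≤ l_f ≤ n_f−1 = 7, the allowed l_f values are {0, 2}.
For l_f = 0: m_f ∈ {m_i−1, m_i, m_i+1} ∩ [−0, 0] = {0} → 1 state.
For l_f = 2: m_f ∈ {m_i−1, m_i, m_i+1} ∩ [−2, 2] = {0, 1, 2} → 3 states.
Total: 4.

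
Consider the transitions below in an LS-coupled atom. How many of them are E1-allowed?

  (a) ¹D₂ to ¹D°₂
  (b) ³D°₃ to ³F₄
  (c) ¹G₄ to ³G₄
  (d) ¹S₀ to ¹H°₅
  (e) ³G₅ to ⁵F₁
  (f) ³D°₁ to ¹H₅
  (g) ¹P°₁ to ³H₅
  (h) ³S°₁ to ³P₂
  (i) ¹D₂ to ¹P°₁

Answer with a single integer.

4

(a) allowed
(b) allowed
(c) forbidden (parity, ΔS fail)
(d) forbidden (ΔL, ΔJ fail)
(e) forbidden (parity, ΔS, ΔJ fail)
(f) forbidden (ΔS, ΔL, ΔJ fail)
(g) forbidden (ΔS, ΔL, ΔJ fail)
(h) allowed
(i) allowed
Total allowed: 4 of 9.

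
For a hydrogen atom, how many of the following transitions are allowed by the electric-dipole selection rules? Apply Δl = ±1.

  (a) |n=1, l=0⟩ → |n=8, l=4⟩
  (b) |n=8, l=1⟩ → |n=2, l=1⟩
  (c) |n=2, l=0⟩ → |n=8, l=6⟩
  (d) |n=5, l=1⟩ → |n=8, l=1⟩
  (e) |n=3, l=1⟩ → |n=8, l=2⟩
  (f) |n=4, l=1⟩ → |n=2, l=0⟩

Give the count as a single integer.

2

(a) forbidden — Δl = +4 (E1 requires Δl = ±1)
(b) forbidden — Δl = +0 (E1 requires Δl = ±1)
(c) forbidden — Δl = +6 (E1 requires Δl = ±1)
(d) forbidden — Δl = +0 (E1 requires Δl = ±1)
(e) allowed
(f) allowed
Total allowed: 2 of 6.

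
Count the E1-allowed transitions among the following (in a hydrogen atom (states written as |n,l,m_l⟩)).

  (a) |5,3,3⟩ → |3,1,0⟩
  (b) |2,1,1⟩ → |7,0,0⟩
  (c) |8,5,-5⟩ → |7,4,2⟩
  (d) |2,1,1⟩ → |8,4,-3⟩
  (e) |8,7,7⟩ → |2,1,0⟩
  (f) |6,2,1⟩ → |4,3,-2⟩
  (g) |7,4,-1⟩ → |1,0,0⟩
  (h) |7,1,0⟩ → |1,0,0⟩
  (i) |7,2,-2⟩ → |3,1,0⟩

(a) forbidden — Δl = -2 (E1 requires Δl = ±1); Δm_l = -3 (E1 requires Δm_l = 0, ±1)
(b) allowed
(c) forbidden — Δm_l = +7 (E1 requires Δm_l = 0, ±1)
(d) forbidden — Δl = +3 (E1 requires Δl = ±1); Δm_l = -4 (E1 requires Δm_l = 0, ±1)
(e) forbidden — Δl = -6 (E1 requires Δl = ±1); Δm_l = -7 (E1 requires Δm_l = 0, ±1)
(f) forbidden — Δm_l = -3 (E1 requires Δm_l = 0, ±1)
(g) forbidden — Δl = -4 (E1 requires Δl = ±1)
(h) allowed
(i) forbidden — Δm_l = +2 (E1 requires Δm_l = 0, ±1)
Total allowed: 2 of 9.

2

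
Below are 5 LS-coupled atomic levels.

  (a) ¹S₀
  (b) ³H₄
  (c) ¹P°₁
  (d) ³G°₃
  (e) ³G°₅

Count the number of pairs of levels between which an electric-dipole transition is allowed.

3

(a)–(b): forbidden (parity, ΔS, ΔL, ΔJ).
(a)–(c): allowed.
(a)–(d): forbidden (ΔS, ΔL, ΔJ).
(a)–(e): forbidden (ΔS, ΔL, ΔJ).
(b)–(c): forbidden (ΔS, ΔL, ΔJ).
(b)–(d): allowed.
(b)–(e): allowed.
(c)–(d): forbidden (parity, ΔS, ΔL, ΔJ).
(c)–(e): forbidden (parity, ΔS, ΔL, ΔJ).
(d)–(e): forbidden (parity, ΔJ).
Allowed pairs: 3 of 10.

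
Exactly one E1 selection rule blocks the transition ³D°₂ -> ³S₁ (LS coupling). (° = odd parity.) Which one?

ΔJ = 0, ±1 (not J=0↔0): J: 2 → 1, ΔJ = -1 — passes.
ΔS = 0: S: 1 → 1 — passes.
ΔL = 0, ±1 (not L=0↔0): L: 2 → 0, ΔL = -2 — fails.
Parity must change: odd → even — passes.

the ΔL = 0, ±1 rule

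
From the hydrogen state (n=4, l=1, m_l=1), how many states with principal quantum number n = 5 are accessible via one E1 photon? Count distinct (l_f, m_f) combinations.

E1 requires Δl = ±1, so l_f ∈ {0, 2}; with 0 ≤ l_f ≤ n_f−1 = 4, the allowed l_f values are {0, 2}.
For l_f = 0: m_f ∈ {m_i−1, m_i, m_i+1} ∩ [−0, 0] = {0} → 1 state.
For l_f = 2: m_f ∈ {m_i−1, m_i, m_i+1} ∩ [−2, 2] = {0, 1, 2} → 3 states.
Total: 4.

4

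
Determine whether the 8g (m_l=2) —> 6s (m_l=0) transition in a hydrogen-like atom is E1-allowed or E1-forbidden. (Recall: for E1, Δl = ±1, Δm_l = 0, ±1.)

forbidden

Δl = 0 − 4 = -4; the E1 rule Δl = ±1 is fails.
Δm_l = 0 − (2) = -2. E1 requires Δm_l = 0, ±1: fails.
The transition is electric-dipole forbidden.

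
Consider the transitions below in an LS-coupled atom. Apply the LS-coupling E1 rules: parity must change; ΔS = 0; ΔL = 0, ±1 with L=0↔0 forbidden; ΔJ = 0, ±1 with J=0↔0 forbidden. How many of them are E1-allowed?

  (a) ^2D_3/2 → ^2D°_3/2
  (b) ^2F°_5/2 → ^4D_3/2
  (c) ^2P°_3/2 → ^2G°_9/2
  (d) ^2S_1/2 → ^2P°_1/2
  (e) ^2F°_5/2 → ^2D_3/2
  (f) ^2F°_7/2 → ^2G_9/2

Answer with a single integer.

(a) allowed
(b) forbidden (ΔS fails)
(c) forbidden (parity, ΔL, ΔJ fail)
(d) allowed
(e) allowed
(f) allowed
Total allowed: 4 of 6.

4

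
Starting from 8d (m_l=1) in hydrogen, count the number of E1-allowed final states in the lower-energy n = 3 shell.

E1 requires Δl = ±1, so l_f ∈ {1, 3}; with 0 ≤ l_f ≤ n_f−1 = 2, the allowed l_f values are {1}.
For l_f = 1: m_f ∈ {m_i−1, m_i, m_i+1} ∩ [−1, 1] = {0, 1} → 2 states.
Total: 2.

2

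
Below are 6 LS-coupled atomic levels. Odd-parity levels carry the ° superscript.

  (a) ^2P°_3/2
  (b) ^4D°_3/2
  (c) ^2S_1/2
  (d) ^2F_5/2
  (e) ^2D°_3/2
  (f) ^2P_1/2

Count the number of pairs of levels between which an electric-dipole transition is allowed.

4

(a)–(b): forbidden (parity, ΔS).
(a)–(c): allowed.
(a)–(d): forbidden (ΔL).
(a)–(e): forbidden (parity).
(a)–(f): allowed.
(b)–(c): forbidden (ΔS, ΔL).
(b)–(d): forbidden (ΔS).
(b)–(e): forbidden (parity, ΔS).
(b)–(f): forbidden (ΔS).
(c)–(d): forbidden (parity, ΔL, ΔJ).
(c)–(e): forbidden (ΔL).
(c)–(f): forbidden (parity).
(d)–(e): allowed.
(d)–(f): forbidden (parity, ΔL, ΔJ).
(e)–(f): allowed.
Allowed pairs: 4 of 15.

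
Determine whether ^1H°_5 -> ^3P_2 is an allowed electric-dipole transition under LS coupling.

Parity must change: odd → even — ok.
ΔS = 0: S: 0 → 1 — fails.
ΔL = 0, ±1 (not L=0↔0): L: 5 → 1, ΔL = -4 — fails.
ΔJ = 0, ±1 (not J=0↔0): J: 5 → 2, ΔJ = -3 — fails.
Rule(s) violated: ΔS, ΔL, ΔJ.

forbidden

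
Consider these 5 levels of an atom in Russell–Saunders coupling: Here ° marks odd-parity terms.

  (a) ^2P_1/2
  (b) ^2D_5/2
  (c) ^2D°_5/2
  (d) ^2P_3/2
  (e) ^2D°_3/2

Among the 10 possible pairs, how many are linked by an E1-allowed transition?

(a)–(b): forbidden (parity, ΔJ).
(a)–(c): forbidden (ΔJ).
(a)–(d): forbidden (parity).
(a)–(e): allowed.
(b)–(c): allowed.
(b)–(d): forbidden (parity).
(b)–(e): allowed.
(c)–(d): allowed.
(c)–(e): forbidden (parity).
(d)–(e): allowed.
Allowed pairs: 5 of 10.

5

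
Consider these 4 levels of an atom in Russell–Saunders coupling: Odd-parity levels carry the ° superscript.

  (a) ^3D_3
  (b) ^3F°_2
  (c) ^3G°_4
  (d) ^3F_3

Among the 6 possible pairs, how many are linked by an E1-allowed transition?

(a)–(b): allowed.
(a)–(c): forbidden (ΔL).
(a)–(d): forbidden (parity).
(b)–(c): forbidden (parity, ΔJ).
(b)–(d): allowed.
(c)–(d): allowed.
Allowed pairs: 3 of 6.

3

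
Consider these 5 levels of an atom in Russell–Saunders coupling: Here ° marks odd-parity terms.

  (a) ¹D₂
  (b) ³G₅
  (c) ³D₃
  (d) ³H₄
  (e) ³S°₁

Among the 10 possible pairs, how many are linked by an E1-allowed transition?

0

(a)–(b): forbidden (parity, ΔS, ΔL, ΔJ).
(a)–(c): forbidden (parity, ΔS).
(a)–(d): forbidden (parity, ΔS, ΔL, ΔJ).
(a)–(e): forbidden (ΔS, ΔL).
(b)–(c): forbidden (parity, ΔL, ΔJ).
(b)–(d): forbidden (parity).
(b)–(e): forbidden (ΔL, ΔJ).
(c)–(d): forbidden (parity, ΔL).
(c)–(e): forbidden (ΔL, ΔJ).
(d)–(e): forbidden (ΔL, ΔJ).
Allowed pairs: 0 of 10.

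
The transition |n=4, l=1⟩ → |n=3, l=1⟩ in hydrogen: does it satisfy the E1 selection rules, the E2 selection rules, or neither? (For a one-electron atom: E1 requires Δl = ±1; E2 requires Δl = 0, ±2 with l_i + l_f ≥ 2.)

Δl = 1 − 1 = +0; l_i + l_f = 2.
E1 (Δl = ±1): not satisfied.
E2 (Δl = 0,±2, l_i+l_f ≥ 2): satisfied.

E2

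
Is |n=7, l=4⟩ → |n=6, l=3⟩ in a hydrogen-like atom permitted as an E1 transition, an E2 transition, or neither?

E1

Δl = 3 − 4 = -1; l_i + l_f = 7.
E1 (Δl = ±1): satisfied.
E2 (Δl = 0,±2, l_i+l_f ≥ 2): not satisfied.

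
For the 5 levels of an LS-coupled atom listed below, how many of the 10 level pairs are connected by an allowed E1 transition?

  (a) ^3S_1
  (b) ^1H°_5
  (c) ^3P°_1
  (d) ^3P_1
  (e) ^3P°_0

(a)–(b): forbidden (ΔS, ΔL, ΔJ).
(a)–(c): allowed.
(a)–(d): forbidden (parity).
(a)–(e): allowed.
(b)–(c): forbidden (parity, ΔS, ΔL, ΔJ).
(b)–(d): forbidden (ΔS, ΔL, ΔJ).
(b)–(e): forbidden (parity, ΔS, ΔL, ΔJ).
(c)–(d): allowed.
(c)–(e): forbidden (parity).
(d)–(e): allowed.
Allowed pairs: 4 of 10.

4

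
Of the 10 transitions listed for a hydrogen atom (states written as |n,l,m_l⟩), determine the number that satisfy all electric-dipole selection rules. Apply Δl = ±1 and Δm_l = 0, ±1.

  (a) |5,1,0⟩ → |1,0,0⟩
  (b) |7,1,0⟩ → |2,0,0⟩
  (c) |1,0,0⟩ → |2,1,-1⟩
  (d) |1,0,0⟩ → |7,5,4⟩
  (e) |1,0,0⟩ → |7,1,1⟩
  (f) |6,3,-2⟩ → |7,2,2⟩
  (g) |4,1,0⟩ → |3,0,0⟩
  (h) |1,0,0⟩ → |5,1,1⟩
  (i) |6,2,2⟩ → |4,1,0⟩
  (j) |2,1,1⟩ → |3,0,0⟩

7

(a) allowed
(b) allowed
(c) allowed
(d) forbidden — Δl = +5 (E1 requires Δl = ±1); Δm_l = +4 (E1 requires Δm_l = 0, ±1)
(e) allowed
(f) forbidden — Δm_l = +4 (E1 requires Δm_l = 0, ±1)
(g) allowed
(h) allowed
(i) forbidden — Δm_l = -2 (E1 requires Δm_l = 0, ±1)
(j) allowed
Total allowed: 7 of 10.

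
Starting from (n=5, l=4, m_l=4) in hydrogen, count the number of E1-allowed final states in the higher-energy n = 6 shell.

4

E1 requires Δl = ±1, so l_f ∈ {3, 5}; with 0 ≤ l_f ≤ n_f−1 = 5, the allowed l_f values are {3, 5}.
For l_f = 3: m_f ∈ {m_i−1, m_i, m_i+1} ∩ [−3, 3] = {3} → 1 state.
For l_f = 5: m_f ∈ {m_i−1, m_i, m_i+1} ∩ [−5, 5] = {3, 4, 5} → 3 states.
Total: 4.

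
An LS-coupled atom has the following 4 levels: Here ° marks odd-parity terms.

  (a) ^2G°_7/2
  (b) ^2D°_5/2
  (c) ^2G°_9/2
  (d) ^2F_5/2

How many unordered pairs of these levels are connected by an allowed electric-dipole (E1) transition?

2

(a)–(b): forbidden (parity, ΔL).
(a)–(c): forbidden (parity).
(a)–(d): allowed.
(b)–(c): forbidden (parity, ΔL, ΔJ).
(b)–(d): allowed.
(c)–(d): forbidden (ΔJ).
Allowed pairs: 2 of 6.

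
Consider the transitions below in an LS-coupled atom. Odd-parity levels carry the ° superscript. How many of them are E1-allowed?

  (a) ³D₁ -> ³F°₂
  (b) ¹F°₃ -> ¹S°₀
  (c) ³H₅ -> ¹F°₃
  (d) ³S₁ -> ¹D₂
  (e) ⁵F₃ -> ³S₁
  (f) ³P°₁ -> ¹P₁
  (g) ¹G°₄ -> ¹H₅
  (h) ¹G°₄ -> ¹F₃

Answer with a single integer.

3

(a) allowed
(b) forbidden (parity, ΔL, ΔJ fail)
(c) forbidden (ΔS, ΔL, ΔJ fail)
(d) forbidden (parity, ΔS, ΔL fail)
(e) forbidden (parity, ΔS, ΔL, ΔJ fail)
(f) forbidden (ΔS fails)
(g) allowed
(h) allowed
Total allowed: 3 of 8.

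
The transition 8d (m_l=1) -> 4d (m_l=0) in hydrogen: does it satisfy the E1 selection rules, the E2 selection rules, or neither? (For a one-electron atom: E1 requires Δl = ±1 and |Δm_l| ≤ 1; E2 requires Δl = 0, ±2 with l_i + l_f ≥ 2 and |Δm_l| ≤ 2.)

Δl = 2 − 2 = +0; l_i + l_f = 4.
Δm_l = -1.
E1 (Δl = ±1, |Δm_l| ≤ 1): not satisfied.
E2 (Δl = 0,±2, l_i+l_f ≥ 2, |Δm_l| ≤ 2): satisfied.

E2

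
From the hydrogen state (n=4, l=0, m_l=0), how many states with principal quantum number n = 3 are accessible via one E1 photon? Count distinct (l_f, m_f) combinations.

E1 requires Δl = ±1, so l_f ∈ {-1, 1}; with 0 ≤ l_f ≤ n_f−1 = 2, the allowed l_f values are {1}.
For l_f = 1: m_f ∈ {m_i−1, m_i, m_i+1} ∩ [−1, 1] = {-1, 0, 1} → 3 states.
Total: 3.

3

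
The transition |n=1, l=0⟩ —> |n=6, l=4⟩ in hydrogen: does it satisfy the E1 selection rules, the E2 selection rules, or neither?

Δl = 4 − 0 = +4; l_i + l_f = 4.
E1 (Δl = ±1): not satisfied.
E2 (Δl = 0,±2, l_i+l_f ≥ 2): not satisfied.

neither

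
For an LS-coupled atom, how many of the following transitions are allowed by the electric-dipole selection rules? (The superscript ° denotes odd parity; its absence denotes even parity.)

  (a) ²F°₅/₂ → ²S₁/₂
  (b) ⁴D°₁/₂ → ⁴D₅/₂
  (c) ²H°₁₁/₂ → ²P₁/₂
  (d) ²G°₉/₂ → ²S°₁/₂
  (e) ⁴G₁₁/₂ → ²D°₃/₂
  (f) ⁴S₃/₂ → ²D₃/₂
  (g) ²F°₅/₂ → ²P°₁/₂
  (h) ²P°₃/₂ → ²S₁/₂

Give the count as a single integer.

(a) forbidden (ΔL, ΔJ fail)
(b) forbidden (ΔJ fails)
(c) forbidden (ΔL, ΔJ fail)
(d) forbidden (parity, ΔL, ΔJ fail)
(e) forbidden (ΔS, ΔL, ΔJ fail)
(f) forbidden (parity, ΔS, ΔL fail)
(g) forbidden (parity, ΔL, ΔJ fail)
(h) allowed
Total allowed: 1 of 8.

1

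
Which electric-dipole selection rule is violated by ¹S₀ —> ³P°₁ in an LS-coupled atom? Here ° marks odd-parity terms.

the ΔS = 0 rule

ΔJ = 0, ±1 (not J=0↔0): J: 0 → 1, ΔJ = +1 — ✓.
Parity must change: even → odd — ✓.
ΔL = 0, ±1 (not L=0↔0): L: 0 → 1, ΔL = +1 — ✓.
ΔS = 0: S: 0 → 1 — ✗.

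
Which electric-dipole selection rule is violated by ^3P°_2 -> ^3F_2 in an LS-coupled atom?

Initial level: S=1, L=1, J=2, parity odd. Final level: S=1, L=3, J=2, parity even.
Parity must change: odd → even — passes.
ΔS = 0: S: 1 → 1 — passes.
ΔL = 0, ±1 (not L=0↔0): L: 1 → 3, ΔL = +2 — fails.
ΔJ = 0, ±1 (not J=0↔0): J: 2 → 2, ΔJ = +0 — passes.

the ΔL = 0, ±1 rule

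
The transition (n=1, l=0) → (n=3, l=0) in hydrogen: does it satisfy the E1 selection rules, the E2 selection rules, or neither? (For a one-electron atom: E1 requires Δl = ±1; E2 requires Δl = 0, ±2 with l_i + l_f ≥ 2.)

Δl = 0 − 0 = +0; l_i + l_f = 0.
E1 (Δl = ±1): not satisfied.
E2 (Δl = 0,±2, l_i+l_f ≥ 2): not satisfied.

neither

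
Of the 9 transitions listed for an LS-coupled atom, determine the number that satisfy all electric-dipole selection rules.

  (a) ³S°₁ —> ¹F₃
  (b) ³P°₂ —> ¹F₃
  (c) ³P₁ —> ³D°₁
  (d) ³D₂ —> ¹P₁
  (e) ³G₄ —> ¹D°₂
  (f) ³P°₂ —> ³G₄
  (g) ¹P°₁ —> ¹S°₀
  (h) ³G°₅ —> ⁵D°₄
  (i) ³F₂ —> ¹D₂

(a) forbidden (ΔS, ΔL, ΔJ fail)
(b) forbidden (ΔS, ΔL fail)
(c) allowed
(d) forbidden (parity, ΔS fail)
(e) forbidden (ΔS, ΔL, ΔJ fail)
(f) forbidden (ΔL, ΔJ fail)
(g) forbidden (parity fails)
(h) forbidden (parity, ΔS, ΔL fail)
(i) forbidden (parity, ΔS fail)
Total allowed: 1 of 9.

1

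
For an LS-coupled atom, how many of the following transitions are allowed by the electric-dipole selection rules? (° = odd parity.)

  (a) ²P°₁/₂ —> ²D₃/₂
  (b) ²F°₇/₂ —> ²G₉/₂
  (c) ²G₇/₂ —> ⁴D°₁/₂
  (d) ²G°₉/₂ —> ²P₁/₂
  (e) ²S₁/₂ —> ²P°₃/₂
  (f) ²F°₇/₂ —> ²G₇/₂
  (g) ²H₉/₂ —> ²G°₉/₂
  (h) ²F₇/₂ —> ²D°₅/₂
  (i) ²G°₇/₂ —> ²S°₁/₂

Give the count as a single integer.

(a) allowed
(b) allowed
(c) forbidden (ΔS, ΔL, ΔJ fail)
(d) forbidden (ΔL, ΔJ fail)
(e) allowed
(f) allowed
(g) allowed
(h) allowed
(i) forbidden (parity, ΔL, ΔJ fail)
Total allowed: 6 of 9.

6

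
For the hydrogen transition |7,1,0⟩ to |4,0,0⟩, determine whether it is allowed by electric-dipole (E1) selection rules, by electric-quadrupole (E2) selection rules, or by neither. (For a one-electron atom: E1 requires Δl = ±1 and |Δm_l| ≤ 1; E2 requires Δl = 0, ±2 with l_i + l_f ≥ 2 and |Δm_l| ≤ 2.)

E1

Δl = 0 − 1 = -1; l_i + l_f = 1.
Δm_l = +0.
E1 (Δl = ±1, |Δm_l| ≤ 1): satisfied.
E2 (Δl = 0,±2, l_i+l_f ≥ 2, |Δm_l| ≤ 2): not satisfied.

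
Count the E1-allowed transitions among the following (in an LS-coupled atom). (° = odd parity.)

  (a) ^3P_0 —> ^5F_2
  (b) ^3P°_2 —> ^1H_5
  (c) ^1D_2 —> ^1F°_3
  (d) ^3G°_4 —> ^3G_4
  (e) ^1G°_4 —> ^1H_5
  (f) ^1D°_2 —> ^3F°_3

3

(a) forbidden (parity, ΔS, ΔL, ΔJ fail)
(b) forbidden (ΔS, ΔL, ΔJ fail)
(c) allowed
(d) allowed
(e) allowed
(f) forbidden (parity, ΔS fail)
Total allowed: 3 of 6.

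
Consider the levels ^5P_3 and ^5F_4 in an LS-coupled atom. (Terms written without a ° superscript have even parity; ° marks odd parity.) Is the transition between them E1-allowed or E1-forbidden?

Reading off the term symbols: S 2→2, L 1→3, J 3→4, parity even→even.
Parity must change: even → even — fails.
ΔS = 0: S: 2 → 2 — ok.
ΔL = 0, ±1 (not L=0↔0): L: 1 → 3, ΔL = +2 — fails.
ΔJ = 0, ±1 (not J=0↔0): J: 3 → 4, ΔJ = +1 — ok.
Rule(s) violated: parity, ΔL.

forbidden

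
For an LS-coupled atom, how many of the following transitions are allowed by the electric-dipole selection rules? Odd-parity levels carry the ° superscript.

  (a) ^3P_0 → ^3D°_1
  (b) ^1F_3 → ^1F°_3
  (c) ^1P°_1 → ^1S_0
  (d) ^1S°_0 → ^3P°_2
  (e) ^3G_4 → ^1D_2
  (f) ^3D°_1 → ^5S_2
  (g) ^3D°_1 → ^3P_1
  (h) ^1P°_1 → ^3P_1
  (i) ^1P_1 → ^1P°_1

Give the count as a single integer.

(a) allowed
(b) allowed
(c) allowed
(d) forbidden (parity, ΔS, ΔJ fail)
(e) forbidden (parity, ΔS, ΔL, ΔJ fail)
(f) forbidden (ΔS, ΔL fail)
(g) allowed
(h) forbidden (ΔS fails)
(i) allowed
Total allowed: 5 of 9.

5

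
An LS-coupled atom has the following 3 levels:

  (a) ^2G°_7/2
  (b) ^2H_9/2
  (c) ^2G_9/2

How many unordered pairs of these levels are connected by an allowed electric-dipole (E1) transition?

2

(a)–(b): allowed.
(a)–(c): allowed.
(b)–(c): forbidden (parity).
Allowed pairs: 2 of 3.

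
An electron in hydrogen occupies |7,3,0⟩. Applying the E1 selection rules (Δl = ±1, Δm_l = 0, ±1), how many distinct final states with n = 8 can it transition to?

E1 requires Δl = ±1, so l_f ∈ {2, 4}; with 0 ≤ l_f ≤ n_f−1 = 7, the allowed l_f values are {2, 4}.
For l_f = 2: m_f ∈ {m_i−1, m_i, m_i+1} ∩ [−2, 2] = {-1, 0, 1} → 3 states.
For l_f = 4: m_f ∈ {m_i−1, m_i, m_i+1} ∩ [−4, 4] = {-1, 0, 1} → 3 states.
Total: 6.

6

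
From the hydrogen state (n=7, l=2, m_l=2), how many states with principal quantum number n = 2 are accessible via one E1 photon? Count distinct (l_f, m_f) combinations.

1

E1 requires Δl = ±1, so l_f ∈ {1, 3}; with 0 ≤ l_f ≤ n_f−1 = 1, the allowed l_f values are {1}.
For l_f = 1: m_f ∈ {m_i−1, m_i, m_i+1} ∩ [−1, 1] = {1} → 1 state.
Total: 1.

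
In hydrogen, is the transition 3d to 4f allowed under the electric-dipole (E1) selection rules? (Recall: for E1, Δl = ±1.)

l: 2 → 3 (Δl = +1). Δl = ±1 passes.
All E1 selection rules are satisfied.

allowed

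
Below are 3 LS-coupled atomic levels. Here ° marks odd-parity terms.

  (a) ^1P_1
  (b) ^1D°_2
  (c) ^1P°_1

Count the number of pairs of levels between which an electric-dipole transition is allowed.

(a)–(b): allowed.
(a)–(c): allowed.
(b)–(c): forbidden (parity).
Allowed pairs: 2 of 3.

2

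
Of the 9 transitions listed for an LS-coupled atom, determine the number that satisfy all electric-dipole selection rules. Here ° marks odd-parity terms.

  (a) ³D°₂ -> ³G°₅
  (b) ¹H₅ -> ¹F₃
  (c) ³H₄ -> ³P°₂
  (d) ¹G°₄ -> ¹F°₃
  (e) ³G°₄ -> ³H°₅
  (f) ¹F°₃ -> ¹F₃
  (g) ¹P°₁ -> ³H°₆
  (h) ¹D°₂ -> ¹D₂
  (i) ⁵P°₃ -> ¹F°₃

2

(a) forbidden (parity, ΔL, ΔJ fail)
(b) forbidden (parity, ΔL, ΔJ fail)
(c) forbidden (ΔL, ΔJ fail)
(d) forbidden (parity fails)
(e) forbidden (parity fails)
(f) allowed
(g) forbidden (parity, ΔS, ΔL, ΔJ fail)
(h) allowed
(i) forbidden (parity, ΔS, ΔL fail)
Total allowed: 2 of 9.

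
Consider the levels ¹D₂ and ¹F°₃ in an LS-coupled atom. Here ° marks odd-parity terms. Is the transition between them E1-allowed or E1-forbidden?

allowed

Reading off the term symbols: S 0→0, L 2→3, J 2→3, parity even→odd.
Parity must change: even → odd — passes.
ΔS = 0: S: 0 → 0 — passes.
ΔL = 0, ±1 (not L=0↔0): L: 2 → 3, ΔL = +1 — passes.
ΔJ = 0, ±1 (not J=0↔0): J: 2 → 3, ΔJ = +1 — passes.
All four E1 rules are satisfied.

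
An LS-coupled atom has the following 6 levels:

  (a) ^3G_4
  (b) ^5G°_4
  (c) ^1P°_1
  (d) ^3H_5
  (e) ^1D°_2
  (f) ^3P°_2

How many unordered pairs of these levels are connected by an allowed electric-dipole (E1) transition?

0

(a)–(b): forbidden (ΔS).
(a)–(c): forbidden (ΔS, ΔL, ΔJ).
(a)–(d): forbidden (parity).
(a)–(e): forbidden (ΔS, ΔL, ΔJ).
(a)–(f): forbidden (ΔL, ΔJ).
(b)–(c): forbidden (parity, ΔS, ΔL, ΔJ).
(b)–(d): forbidden (ΔS).
(b)–(e): forbidden (parity, ΔS, ΔL, ΔJ).
(b)–(f): forbidden (parity, ΔS, ΔL, ΔJ).
(c)–(d): forbidden (ΔS, ΔL, ΔJ).
(c)–(e): forbidden (parity).
(c)–(f): forbidden (parity, ΔS).
(d)–(e): forbidden (ΔS, ΔL, ΔJ).
(d)–(f): forbidden (ΔL, ΔJ).
(e)–(f): forbidden (parity, ΔS).
Allowed pairs: 0 of 15.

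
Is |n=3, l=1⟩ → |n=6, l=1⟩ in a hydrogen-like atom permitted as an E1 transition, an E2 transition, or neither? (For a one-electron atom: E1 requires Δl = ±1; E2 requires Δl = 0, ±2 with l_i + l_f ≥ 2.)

Δl = 1 − 1 = +0; l_i + l_f = 2.
E1 (Δl = ±1): not satisfied.
E2 (Δl = 0,±2, l_i+l_f ≥ 2): satisfied.

E2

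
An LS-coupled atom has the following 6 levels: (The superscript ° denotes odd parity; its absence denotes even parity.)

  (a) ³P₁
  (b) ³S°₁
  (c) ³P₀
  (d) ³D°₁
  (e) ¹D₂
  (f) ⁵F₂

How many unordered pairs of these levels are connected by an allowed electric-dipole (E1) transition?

(a)–(b): allowed.
(a)–(c): forbidden (parity).
(a)–(d): allowed.
(a)–(e): forbidden (parity, ΔS).
(a)–(f): forbidden (parity, ΔS, ΔL).
(b)–(c): allowed.
(b)–(d): forbidden (parity, ΔL).
(b)–(e): forbidden (ΔS, ΔL).
(b)–(f): forbidden (ΔS, ΔL).
(c)–(d): allowed.
(c)–(e): forbidden (parity, ΔS, ΔJ).
(c)–(f): forbidden (parity, ΔS, ΔL, ΔJ).
(d)–(e): forbidden (ΔS).
(d)–(f): forbidden (ΔS).
(e)–(f): forbidden (parity, ΔS).
Allowed pairs: 4 of 15.

4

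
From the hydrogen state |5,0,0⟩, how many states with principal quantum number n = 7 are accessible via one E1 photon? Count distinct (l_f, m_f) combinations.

3

E1 requires Δl = ±1, so l_f ∈ {-1, 1}; with 0 ≤ l_f ≤ n_f−1 = 6, the allowed l_f values are {1}.
For l_f = 1: m_f ∈ {m_i−1, m_i, m_i+1} ∩ [−1, 1] = {-1, 0, 1} → 3 states.
Total: 3.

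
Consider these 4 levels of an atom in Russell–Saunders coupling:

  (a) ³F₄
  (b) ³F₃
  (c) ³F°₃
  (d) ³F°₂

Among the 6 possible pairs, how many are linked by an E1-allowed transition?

3

(a)–(b): forbidden (parity).
(a)–(c): allowed.
(a)–(d): forbidden (ΔJ).
(b)–(c): allowed.
(b)–(d): allowed.
(c)–(d): forbidden (parity).
Allowed pairs: 3 of 6.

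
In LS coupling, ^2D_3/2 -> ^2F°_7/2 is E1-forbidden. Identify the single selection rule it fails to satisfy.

the ΔJ = 0, ±1 rule

Reading off the term symbols: S 1/2→1/2, L 2→3, J 3/2→7/2, parity even→odd.
Parity must change: even → odd — ✓.
ΔS = 0: S: 1/2 → 1/2 — ✓.
ΔL = 0, ±1 (not L=0↔0): L: 2 → 3, ΔL = +1 — ✓.
ΔJ = 0, ±1 (not J=0↔0): J: 3/2 → 7/2, ΔJ = +2 — ✗.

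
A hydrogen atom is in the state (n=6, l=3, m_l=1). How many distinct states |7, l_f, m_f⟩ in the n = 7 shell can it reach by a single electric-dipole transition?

6

E1 requires Δl = ±1, so l_f ∈ {2, 4}; with 0 ≤ l_f ≤ n_f−1 = 6, the allowed l_f values are {2, 4}.
For l_f = 2: m_f ∈ {m_i−1, m_i, m_i+1} ∩ [−2, 2] = {0, 1, 2} → 3 states.
For l_f = 4: m_f ∈ {m_i−1, m_i, m_i+1} ∩ [−4, 4] = {0, 1, 2} → 3 states.
Total: 6.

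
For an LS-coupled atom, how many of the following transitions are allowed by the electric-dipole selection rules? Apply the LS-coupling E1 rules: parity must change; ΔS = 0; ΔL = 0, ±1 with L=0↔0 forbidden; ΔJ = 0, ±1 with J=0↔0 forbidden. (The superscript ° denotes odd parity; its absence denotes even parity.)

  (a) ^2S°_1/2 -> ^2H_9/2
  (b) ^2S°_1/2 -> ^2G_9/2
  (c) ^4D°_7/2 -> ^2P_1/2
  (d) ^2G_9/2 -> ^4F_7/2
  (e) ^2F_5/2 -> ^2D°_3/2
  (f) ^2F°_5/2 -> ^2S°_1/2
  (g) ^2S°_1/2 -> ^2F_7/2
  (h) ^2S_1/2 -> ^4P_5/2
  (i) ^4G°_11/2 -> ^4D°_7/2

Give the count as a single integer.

1

(a) forbidden (ΔL, ΔJ fail)
(b) forbidden (ΔL, ΔJ fail)
(c) forbidden (ΔS, ΔJ fail)
(d) forbidden (parity, ΔS fail)
(e) allowed
(f) forbidden (parity, ΔL, ΔJ fail)
(g) forbidden (ΔL, ΔJ fail)
(h) forbidden (parity, ΔS, ΔJ fail)
(i) forbidden (parity, ΔL, ΔJ fail)
Total allowed: 1 of 9.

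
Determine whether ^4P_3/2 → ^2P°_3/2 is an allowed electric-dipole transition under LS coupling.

forbidden

Parity must change: even → odd — satisfied.
ΔS = 0: S: 3/2 → 1/2 — violated.
ΔL = 0, ±1 (not L=0↔0): L: 1 → 1, ΔL = +0 — satisfied.
ΔJ = 0, ±1 (not J=0↔0): J: 3/2 → 3/2, ΔJ = +0 — satisfied.
Rule(s) violated: ΔS.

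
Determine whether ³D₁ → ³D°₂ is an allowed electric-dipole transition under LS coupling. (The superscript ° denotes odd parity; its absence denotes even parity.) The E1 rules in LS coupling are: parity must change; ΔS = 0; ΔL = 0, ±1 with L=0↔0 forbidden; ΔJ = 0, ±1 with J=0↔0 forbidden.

allowed

Initial level: S=1, L=2, J=1, parity even. Final level: S=1, L=2, J=2, parity odd.
ΔL = 0, ±1 (not L=0↔0): L: 2 → 2, ΔL = +0 — passes.
ΔJ = 0, ±1 (not J=0↔0): J: 1 → 2, ΔJ = +1 — passes.
Parity must change: even → odd — passes.
ΔS = 0: S: 1 → 1 — passes.
All four E1 rules are satisfied.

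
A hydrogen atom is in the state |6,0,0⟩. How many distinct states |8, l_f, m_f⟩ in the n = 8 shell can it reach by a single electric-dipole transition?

E1 requires Δl = ±1, so l_f ∈ {-1, 1}; with 0 ≤ l_f ≤ n_f−1 = 7, the allowed l_f values are {1}.
For l_f = 1: m_f ∈ {m_i−1, m_i, m_i+1} ∩ [−1, 1] = {-1, 0, 1} → 3 states.
Total: 3.

3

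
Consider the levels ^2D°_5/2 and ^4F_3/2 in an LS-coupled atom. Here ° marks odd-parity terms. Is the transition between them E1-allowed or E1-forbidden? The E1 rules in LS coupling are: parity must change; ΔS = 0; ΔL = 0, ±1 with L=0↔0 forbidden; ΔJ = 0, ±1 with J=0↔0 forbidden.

forbidden

ΔJ = 0, ±1 (not J=0↔0): J: 5/2 → 3/2, ΔJ = -1 — passes.
ΔS = 0: S: 1/2 → 3/2 — fails.
ΔL = 0, ±1 (not L=0↔0): L: 2 → 3, ΔL = +1 — passes.
Parity must change: odd → even — passes.
Rule(s) violated: ΔS.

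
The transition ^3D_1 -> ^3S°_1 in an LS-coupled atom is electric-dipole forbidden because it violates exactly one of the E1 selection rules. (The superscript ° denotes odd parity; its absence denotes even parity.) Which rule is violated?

the ΔL = 0, ±1 rule

Reading off the term symbols: S 1→1, L 2→0, J 1→1, parity even→odd.
ΔL = 0, ±1 (not L=0↔0): L: 2 → 0, ΔL = -2 — violated.
ΔS = 0: S: 1 → 1 — satisfied.
ΔJ = 0, ±1 (not J=0↔0): J: 1 → 1, ΔJ = +0 — satisfied.
Parity must change: even → odd — satisfied.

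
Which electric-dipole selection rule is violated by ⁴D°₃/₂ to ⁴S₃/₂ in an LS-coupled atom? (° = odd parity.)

the ΔL = 0, ±1 rule

Parity must change: odd → even — satisfied.
ΔS = 0: S: 3/2 → 3/2 — satisfied.
ΔL = 0, ±1 (not L=0↔0): L: 2 → 0, ΔL = -2 — violated.
ΔJ = 0, ±1 (not J=0↔0): J: 3/2 → 3/2, ΔJ = +0 — satisfied.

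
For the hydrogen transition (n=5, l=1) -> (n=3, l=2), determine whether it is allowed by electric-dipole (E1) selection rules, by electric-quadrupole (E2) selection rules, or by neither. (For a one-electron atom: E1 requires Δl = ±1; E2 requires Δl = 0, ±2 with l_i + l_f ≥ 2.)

Δl = 2 − 1 = +1; l_i + l_f = 3.
E1 (Δl = ±1): satisfied.
E2 (Δl = 0,±2, l_i+l_f ≥ 2): not satisfied.

E1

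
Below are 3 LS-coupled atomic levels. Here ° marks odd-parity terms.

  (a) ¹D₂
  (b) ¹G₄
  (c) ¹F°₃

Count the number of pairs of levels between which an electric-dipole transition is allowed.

2

(a)–(b): forbidden (parity, ΔL, ΔJ).
(a)–(c): allowed.
(b)–(c): allowed.
Allowed pairs: 2 of 3.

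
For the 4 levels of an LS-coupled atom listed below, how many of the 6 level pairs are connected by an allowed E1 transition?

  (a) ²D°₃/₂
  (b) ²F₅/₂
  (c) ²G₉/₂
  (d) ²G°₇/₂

(a)–(b): allowed.
(a)–(c): forbidden (ΔL, ΔJ).
(a)–(d): forbidden (parity, ΔL, ΔJ).
(b)–(c): forbidden (parity, ΔJ).
(b)–(d): allowed.
(c)–(d): allowed.
Allowed pairs: 3 of 6.

3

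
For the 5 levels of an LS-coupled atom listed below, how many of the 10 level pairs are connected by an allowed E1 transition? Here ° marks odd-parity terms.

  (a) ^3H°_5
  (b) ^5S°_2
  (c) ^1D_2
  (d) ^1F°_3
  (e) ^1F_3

(a)–(b): forbidden (parity, ΔS, ΔL, ΔJ).
(a)–(c): forbidden (ΔS, ΔL, ΔJ).
(a)–(d): forbidden (parity, ΔS, ΔL, ΔJ).
(a)–(e): forbidden (ΔS, ΔL, ΔJ).
(b)–(c): forbidden (ΔS, ΔL).
(b)–(d): forbidden (parity, ΔS, ΔL).
(b)–(e): forbidden (ΔS, ΔL).
(c)–(d): allowed.
(c)–(e): forbidden (parity).
(d)–(e): allowed.
Allowed pairs: 2 of 10.

2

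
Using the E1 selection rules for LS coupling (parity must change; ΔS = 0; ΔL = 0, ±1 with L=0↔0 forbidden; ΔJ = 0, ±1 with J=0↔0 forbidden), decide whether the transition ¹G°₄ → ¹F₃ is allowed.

Reading off the term symbols: S 0→0, L 4→3, J 4→3, parity odd→even.
Parity must change: odd → even — ✓.
ΔL = 0, ±1 (not L=0↔0): L: 4 → 3, ΔL = -1 — ✓.
ΔS = 0: S: 0 → 0 — ✓.
ΔJ = 0, ±1 (not J=0↔0): J: 4 → 3, ΔJ = -1 — ✓.
All four E1 rules are satisfied.

allowed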